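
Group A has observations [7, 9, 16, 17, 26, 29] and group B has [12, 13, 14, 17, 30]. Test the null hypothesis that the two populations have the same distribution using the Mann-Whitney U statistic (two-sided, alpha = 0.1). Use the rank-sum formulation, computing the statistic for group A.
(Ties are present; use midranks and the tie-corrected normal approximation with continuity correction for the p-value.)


Step 1: Combine and sort all 11 observations; assign midranks.
sorted (value, group): (7,X), (9,X), (12,Y), (13,Y), (14,Y), (16,X), (17,X), (17,Y), (26,X), (29,X), (30,Y)
ranks: 7->1, 9->2, 12->3, 13->4, 14->5, 16->6, 17->7.5, 17->7.5, 26->9, 29->10, 30->11
Step 2: Rank sum for X: R1 = 1 + 2 + 6 + 7.5 + 9 + 10 = 35.5.
Step 3: U_X = R1 - n1(n1+1)/2 = 35.5 - 6*7/2 = 35.5 - 21 = 14.5.
       U_Y = n1*n2 - U_X = 30 - 14.5 = 15.5.
Step 4: Ties are present, so use the tie-corrected normal approximation (with continuity correction) for the p-value.
Step 5: p-value = 1.000000; compare to alpha = 0.1. fail to reject H0.

U_X = 14.5, p = 1.000000, fail to reject H0 at alpha = 0.1.


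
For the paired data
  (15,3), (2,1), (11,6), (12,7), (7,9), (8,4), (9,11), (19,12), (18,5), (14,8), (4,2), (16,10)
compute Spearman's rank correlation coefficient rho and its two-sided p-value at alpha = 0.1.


Step 1: Rank x and y separately (midranks; no ties here).
rank(x): 15->9, 2->1, 11->6, 12->7, 7->3, 8->4, 9->5, 19->12, 18->11, 14->8, 4->2, 16->10
rank(y): 3->3, 1->1, 6->6, 7->7, 9->9, 4->4, 11->11, 12->12, 5->5, 8->8, 2->2, 10->10
Step 2: d_i = R_x(i) - R_y(i); compute d_i^2.
  (9-3)^2=36, (1-1)^2=0, (6-6)^2=0, (7-7)^2=0, (3-9)^2=36, (4-4)^2=0, (5-11)^2=36, (12-12)^2=0, (11-5)^2=36, (8-8)^2=0, (2-2)^2=0, (10-10)^2=0
sum(d^2) = 144.
Step 3: rho = 1 - 6*144 / (12*(12^2 - 1)) = 1 - 864/1716 = 0.496503.
Step 4: Under H0, t = rho * sqrt((n-2)/(1-rho^2)) = 1.8088 ~ t(10).
Step 5: Two-sided p-value from the t-distribution with 10 df = 0.100603.
Step 6: alpha = 0.1. fail to reject H0.

rho = 0.4965, p = 0.100603, fail to reject H0 at alpha = 0.1.


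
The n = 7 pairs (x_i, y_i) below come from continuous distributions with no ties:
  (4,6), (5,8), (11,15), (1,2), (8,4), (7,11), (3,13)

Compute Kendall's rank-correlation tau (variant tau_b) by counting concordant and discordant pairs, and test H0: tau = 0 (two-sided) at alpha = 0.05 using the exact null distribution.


Step 1: Enumerate the 21 unordered pairs (i,j) with i<j and classify each by sign(x_j-x_i) * sign(y_j-y_i).
  (1,2):dx=+1,dy=+2->C; (1,3):dx=+7,dy=+9->C; (1,4):dx=-3,dy=-4->C; (1,5):dx=+4,dy=-2->D
  (1,6):dx=+3,dy=+5->C; (1,7):dx=-1,dy=+7->D; (2,3):dx=+6,dy=+7->C; (2,4):dx=-4,dy=-6->C
  (2,5):dx=+3,dy=-4->D; (2,6):dx=+2,dy=+3->C; (2,7):dx=-2,dy=+5->D; (3,4):dx=-10,dy=-13->C
  (3,5):dx=-3,dy=-11->C; (3,6):dx=-4,dy=-4->C; (3,7):dx=-8,dy=-2->C; (4,5):dx=+7,dy=+2->C
  (4,6):dx=+6,dy=+9->C; (4,7):dx=+2,dy=+11->C; (5,6):dx=-1,dy=+7->D; (5,7):dx=-5,dy=+9->D
  (6,7):dx=-4,dy=+2->D
Step 2: C = 14, D = 7, total pairs = 21.
Step 3: tau = (C - D)/(n(n-1)/2) = (14 - 7)/21 = 0.333333.
Step 4: Exact two-sided p-value (enumerate n! = 5040 permutations of y under H0): p = 0.381349.
Step 5: alpha = 0.05. fail to reject H0.

tau_b = 0.3333 (C=14, D=7), p = 0.381349, fail to reject H0.


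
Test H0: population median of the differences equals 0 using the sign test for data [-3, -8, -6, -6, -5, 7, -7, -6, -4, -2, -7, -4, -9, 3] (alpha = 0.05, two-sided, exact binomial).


Step 1: Discard zero differences. Original n = 14; n_eff = number of nonzero differences = 14.
Nonzero differences (with sign): -3, -8, -6, -6, -5, +7, -7, -6, -4, -2, -7, -4, -9, +3
Step 2: Count signs: positive = 2, negative = 12.
Step 3: Under H0: P(positive) = 0.5, so the number of positives S ~ Bin(14, 0.5).
Step 4: Two-sided exact p-value = sum of Bin(14,0.5) probabilities at or below the observed probability = 0.012939.
Step 5: alpha = 0.05. reject H0.

n_eff = 14, pos = 2, neg = 12, p = 0.012939, reject H0.


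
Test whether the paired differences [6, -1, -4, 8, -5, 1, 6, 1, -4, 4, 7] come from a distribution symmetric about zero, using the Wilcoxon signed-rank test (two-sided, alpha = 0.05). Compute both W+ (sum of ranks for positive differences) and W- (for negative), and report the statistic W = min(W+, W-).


Step 1: Drop any zero differences (none here) and take |d_i|.
|d| = [6, 1, 4, 8, 5, 1, 6, 1, 4, 4, 7]
Step 2: Midrank |d_i| (ties get averaged ranks).
ranks: |6|->8.5, |1|->2, |4|->5, |8|->11, |5|->7, |1|->2, |6|->8.5, |1|->2, |4|->5, |4|->5, |7|->10
Step 3: Attach original signs; sum ranks with positive sign and with negative sign.
W+ = 8.5 + 11 + 2 + 8.5 + 2 + 5 + 10 = 47
W- = 2 + 5 + 7 + 5 = 19
(Check: W+ + W- = 66 should equal n(n+1)/2 = 66.)
Step 4: Test statistic W = min(W+, W-) = 19.
Step 5: Ties in |d|, so use the tie-corrected normal approximation.
        E[W] = n(n+1)/4 = 11*12/4 = 33.
        Tie groups: |d|=1 (t=3), |d|=4 (t=3), |d|=6 (t=2); sum(t^3 - t) = 54.
        Var[W] = n(n+1)(2n+1)/24 - sum(t^3-t)/48 = 3036/24 - 54/48 = 125.375.
        z = (W - E[W]) / sqrt(Var[W]) = (19 - 33) / 11.1971 = -1.2503.
        Two-sided p = 2*Phi(z) = 0.211181.
Step 6: alpha = 0.05. fail to reject H0.

W+ = 47, W- = 19, W = min = 19, p = 0.211181, fail to reject H0.


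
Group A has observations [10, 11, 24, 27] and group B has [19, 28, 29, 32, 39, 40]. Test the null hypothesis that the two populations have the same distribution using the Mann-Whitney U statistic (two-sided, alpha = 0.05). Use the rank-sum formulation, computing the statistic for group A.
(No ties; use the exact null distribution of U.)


Step 1: Combine and sort all 10 observations; assign midranks.
sorted (value, group): (10,X), (11,X), (19,Y), (24,X), (27,X), (28,Y), (29,Y), (32,Y), (39,Y), (40,Y)
ranks: 10->1, 11->2, 19->3, 24->4, 27->5, 28->6, 29->7, 32->8, 39->9, 40->10
Step 2: Rank sum for X: R1 = 1 + 2 + 4 + 5 = 12.
Step 3: U_X = R1 - n1(n1+1)/2 = 12 - 4*5/2 = 12 - 10 = 2.
       U_Y = n1*n2 - U_X = 24 - 2 = 22.
Step 4: No ties, so the exact null distribution of U (based on enumerating the C(10,4) = 210 equally likely rank assignments) gives the two-sided p-value.
Step 5: p-value = 0.038095; compare to alpha = 0.05. reject H0.

U_X = 2, p = 0.038095, reject H0 at alpha = 0.05.


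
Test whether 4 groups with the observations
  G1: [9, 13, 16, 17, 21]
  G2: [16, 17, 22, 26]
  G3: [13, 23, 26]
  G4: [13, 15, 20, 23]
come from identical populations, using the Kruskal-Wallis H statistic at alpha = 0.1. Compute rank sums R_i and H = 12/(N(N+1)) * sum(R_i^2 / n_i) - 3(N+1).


Step 1: Combine all N = 16 observations and assign midranks.
sorted (value, group, rank): (9,G1,1), (13,G1,3), (13,G3,3), (13,G4,3), (15,G4,5), (16,G1,6.5), (16,G2,6.5), (17,G1,8.5), (17,G2,8.5), (20,G4,10), (21,G1,11), (22,G2,12), (23,G3,13.5), (23,G4,13.5), (26,G2,15.5), (26,G3,15.5)
Step 2: Sum ranks within each group.
R_1 = 30 (n_1 = 5)
R_2 = 42.5 (n_2 = 4)
R_3 = 32 (n_3 = 3)
R_4 = 31.5 (n_4 = 4)
Step 3: H = 12/(N(N+1)) * sum(R_i^2/n_i) - 3(N+1)
     = 12/(16*17) * (30^2/5 + 42.5^2/4 + 32^2/3 + 31.5^2/4) - 3*17
     = 0.044118 * 1220.96 - 51
     = 2.865809.
Step 4: Ties present; correction factor C = 1 - 48/(16^3 - 16) = 0.988235. Corrected H = 2.865809 / 0.988235 = 2.899926.
Step 5: Under H0, H ~ chi^2(3); p-value = 0.407313.
Step 6: alpha = 0.1. fail to reject H0.

H = 2.8999, df = 3, p = 0.407313, fail to reject H0.


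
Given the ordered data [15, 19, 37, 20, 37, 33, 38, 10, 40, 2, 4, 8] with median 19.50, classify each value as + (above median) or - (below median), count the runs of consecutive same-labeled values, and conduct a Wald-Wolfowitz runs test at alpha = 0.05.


Step 1: Compute median = 19.50; label A = above, B = below.
Labels in order: BBAAAAABABBB  (n_A = 6, n_B = 6)
Step 2: Count runs R = 5.
Step 3: Under H0 (random ordering), E[R] = 2*n_A*n_B/(n_A+n_B) + 1 = 2*6*6/12 + 1 = 7.0000.
        Var[R] = 2*n_A*n_B*(2*n_A*n_B - n_A - n_B) / ((n_A+n_B)^2 * (n_A+n_B-1)) = 4320/1584 = 2.7273.
        SD[R] = 1.6514.
Step 4: Continuity-corrected z = (R + 0.5 - E[R]) / SD[R] = (5 + 0.5 - 7.0000) / 1.6514 = -0.9083.
Step 5: Two-sided p-value via normal approximation = 2*(1 - Phi(|z|)) = 0.363722.
Step 6: alpha = 0.05. fail to reject H0.

R = 5, z = -0.9083, p = 0.363722, fail to reject H0.


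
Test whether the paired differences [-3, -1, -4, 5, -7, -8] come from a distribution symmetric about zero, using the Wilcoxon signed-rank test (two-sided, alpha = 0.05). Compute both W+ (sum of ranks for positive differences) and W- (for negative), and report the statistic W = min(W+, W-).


Step 1: Drop any zero differences (none here) and take |d_i|.
|d| = [3, 1, 4, 5, 7, 8]
Step 2: Midrank |d_i| (ties get averaged ranks).
ranks: |3|->2, |1|->1, |4|->3, |5|->4, |7|->5, |8|->6
Step 3: Attach original signs; sum ranks with positive sign and with negative sign.
W+ = 4 = 4
W- = 2 + 1 + 3 + 5 + 6 = 17
(Check: W+ + W- = 21 should equal n(n+1)/2 = 21.)
Step 4: Test statistic W = min(W+, W-) = 4.
Step 5: No ties, so the exact null distribution over the 2^6 = 64 sign assignments gives the two-sided p-value = 0.218750.
Step 6: alpha = 0.05. fail to reject H0.

W+ = 4, W- = 17, W = min = 4, p = 0.218750, fail to reject H0.


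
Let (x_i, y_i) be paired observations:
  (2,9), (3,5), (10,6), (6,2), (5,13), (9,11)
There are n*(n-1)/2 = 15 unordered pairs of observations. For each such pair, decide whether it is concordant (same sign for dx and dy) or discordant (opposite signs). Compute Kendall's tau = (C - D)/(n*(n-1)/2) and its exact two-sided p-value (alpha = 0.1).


Step 1: Enumerate the 15 unordered pairs (i,j) with i<j and classify each by sign(x_j-x_i) * sign(y_j-y_i).
  (1,2):dx=+1,dy=-4->D; (1,3):dx=+8,dy=-3->D; (1,4):dx=+4,dy=-7->D; (1,5):dx=+3,dy=+4->C
  (1,6):dx=+7,dy=+2->C; (2,3):dx=+7,dy=+1->C; (2,4):dx=+3,dy=-3->D; (2,5):dx=+2,dy=+8->C
  (2,6):dx=+6,dy=+6->C; (3,4):dx=-4,dy=-4->C; (3,5):dx=-5,dy=+7->D; (3,6):dx=-1,dy=+5->D
  (4,5):dx=-1,dy=+11->D; (4,6):dx=+3,dy=+9->C; (5,6):dx=+4,dy=-2->D
Step 2: C = 7, D = 8, total pairs = 15.
Step 3: tau = (C - D)/(n(n-1)/2) = (7 - 8)/15 = -0.066667.
Step 4: Exact two-sided p-value (enumerate n! = 720 permutations of y under H0): p = 1.000000.
Step 5: alpha = 0.1. fail to reject H0.

tau_b = -0.0667 (C=7, D=8), p = 1.000000, fail to reject H0.


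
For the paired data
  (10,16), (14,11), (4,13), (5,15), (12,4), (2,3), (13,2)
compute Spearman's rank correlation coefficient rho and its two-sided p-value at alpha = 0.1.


Step 1: Rank x and y separately (midranks; no ties here).
rank(x): 10->4, 14->7, 4->2, 5->3, 12->5, 2->1, 13->6
rank(y): 16->7, 11->4, 13->5, 15->6, 4->3, 3->2, 2->1
Step 2: d_i = R_x(i) - R_y(i); compute d_i^2.
  (4-7)^2=9, (7-4)^2=9, (2-5)^2=9, (3-6)^2=9, (5-3)^2=4, (1-2)^2=1, (6-1)^2=25
sum(d^2) = 66.
Step 3: rho = 1 - 6*66 / (7*(7^2 - 1)) = 1 - 396/336 = -0.178571.
Step 4: Under H0, t = rho * sqrt((n-2)/(1-rho^2)) = -0.4058 ~ t(5).
Step 5: Two-sided p-value from the t-distribution with 5 df = 0.701658.
Step 6: alpha = 0.1. fail to reject H0.

rho = -0.1786, p = 0.701658, fail to reject H0 at alpha = 0.1.


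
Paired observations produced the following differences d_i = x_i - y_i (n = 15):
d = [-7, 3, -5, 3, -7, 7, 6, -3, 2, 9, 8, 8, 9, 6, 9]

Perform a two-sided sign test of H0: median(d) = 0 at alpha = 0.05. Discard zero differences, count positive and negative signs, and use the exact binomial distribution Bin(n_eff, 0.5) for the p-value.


Step 1: Discard zero differences. Original n = 15; n_eff = number of nonzero differences = 15.
Nonzero differences (with sign): -7, +3, -5, +3, -7, +7, +6, -3, +2, +9, +8, +8, +9, +6, +9
Step 2: Count signs: positive = 11, negative = 4.
Step 3: Under H0: P(positive) = 0.5, so the number of positives S ~ Bin(15, 0.5).
Step 4: Two-sided exact p-value = sum of Bin(15,0.5) probabilities at or below the observed probability = 0.118469.
Step 5: alpha = 0.05. fail to reject H0.

n_eff = 15, pos = 11, neg = 4, p = 0.118469, fail to reject H0.


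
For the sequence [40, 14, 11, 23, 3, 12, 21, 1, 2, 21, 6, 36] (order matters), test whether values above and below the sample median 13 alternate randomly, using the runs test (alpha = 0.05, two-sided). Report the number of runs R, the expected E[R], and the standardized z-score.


Step 1: Compute median = 13; label A = above, B = below.
Labels in order: AABABBABBABA  (n_A = 6, n_B = 6)
Step 2: Count runs R = 9.
Step 3: Under H0 (random ordering), E[R] = 2*n_A*n_B/(n_A+n_B) + 1 = 2*6*6/12 + 1 = 7.0000.
        Var[R] = 2*n_A*n_B*(2*n_A*n_B - n_A - n_B) / ((n_A+n_B)^2 * (n_A+n_B-1)) = 4320/1584 = 2.7273.
        SD[R] = 1.6514.
Step 4: Continuity-corrected z = (R - 0.5 - E[R]) / SD[R] = (9 - 0.5 - 7.0000) / 1.6514 = 0.9083.
Step 5: Two-sided p-value via normal approximation = 2*(1 - Phi(|z|)) = 0.363722.
Step 6: alpha = 0.05. fail to reject H0.

R = 9, z = 0.9083, p = 0.363722, fail to reject H0.


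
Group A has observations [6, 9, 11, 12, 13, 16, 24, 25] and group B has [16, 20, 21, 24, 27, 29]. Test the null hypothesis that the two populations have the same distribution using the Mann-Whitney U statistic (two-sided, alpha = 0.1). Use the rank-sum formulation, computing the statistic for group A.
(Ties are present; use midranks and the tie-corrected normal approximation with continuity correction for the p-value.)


Step 1: Combine and sort all 14 observations; assign midranks.
sorted (value, group): (6,X), (9,X), (11,X), (12,X), (13,X), (16,X), (16,Y), (20,Y), (21,Y), (24,X), (24,Y), (25,X), (27,Y), (29,Y)
ranks: 6->1, 9->2, 11->3, 12->4, 13->5, 16->6.5, 16->6.5, 20->8, 21->9, 24->10.5, 24->10.5, 25->12, 27->13, 29->14
Step 2: Rank sum for X: R1 = 1 + 2 + 3 + 4 + 5 + 6.5 + 10.5 + 12 = 44.
Step 3: U_X = R1 - n1(n1+1)/2 = 44 - 8*9/2 = 44 - 36 = 8.
       U_Y = n1*n2 - U_X = 48 - 8 = 40.
Step 4: Ties are present, so use the tie-corrected normal approximation (with continuity correction) for the p-value.
Step 5: p-value = 0.044915; compare to alpha = 0.1. reject H0.

U_X = 8, p = 0.044915, reject H0 at alpha = 0.1.


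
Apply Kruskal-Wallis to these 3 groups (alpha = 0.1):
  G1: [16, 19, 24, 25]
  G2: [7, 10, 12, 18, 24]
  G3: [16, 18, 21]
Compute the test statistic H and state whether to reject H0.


Step 1: Combine all N = 12 observations and assign midranks.
sorted (value, group, rank): (7,G2,1), (10,G2,2), (12,G2,3), (16,G1,4.5), (16,G3,4.5), (18,G2,6.5), (18,G3,6.5), (19,G1,8), (21,G3,9), (24,G1,10.5), (24,G2,10.5), (25,G1,12)
Step 2: Sum ranks within each group.
R_1 = 35 (n_1 = 4)
R_2 = 23 (n_2 = 5)
R_3 = 20 (n_3 = 3)
Step 3: H = 12/(N(N+1)) * sum(R_i^2/n_i) - 3(N+1)
     = 12/(12*13) * (35^2/4 + 23^2/5 + 20^2/3) - 3*13
     = 0.076923 * 545.383 - 39
     = 2.952564.
Step 4: Ties present; correction factor C = 1 - 18/(12^3 - 12) = 0.989510. Corrected H = 2.952564 / 0.989510 = 2.983863.
Step 5: Under H0, H ~ chi^2(2); p-value = 0.224938.
Step 6: alpha = 0.1. fail to reject H0.

H = 2.9839, df = 2, p = 0.224938, fail to reject H0.


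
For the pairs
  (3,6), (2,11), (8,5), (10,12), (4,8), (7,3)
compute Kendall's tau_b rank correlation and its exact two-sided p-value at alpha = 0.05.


Step 1: Enumerate the 15 unordered pairs (i,j) with i<j and classify each by sign(x_j-x_i) * sign(y_j-y_i).
  (1,2):dx=-1,dy=+5->D; (1,3):dx=+5,dy=-1->D; (1,4):dx=+7,dy=+6->C; (1,5):dx=+1,dy=+2->C
  (1,6):dx=+4,dy=-3->D; (2,3):dx=+6,dy=-6->D; (2,4):dx=+8,dy=+1->C; (2,5):dx=+2,dy=-3->D
  (2,6):dx=+5,dy=-8->D; (3,4):dx=+2,dy=+7->C; (3,5):dx=-4,dy=+3->D; (3,6):dx=-1,dy=-2->C
  (4,5):dx=-6,dy=-4->C; (4,6):dx=-3,dy=-9->C; (5,6):dx=+3,dy=-5->D
Step 2: C = 7, D = 8, total pairs = 15.
Step 3: tau = (C - D)/(n(n-1)/2) = (7 - 8)/15 = -0.066667.
Step 4: Exact two-sided p-value (enumerate n! = 720 permutations of y under H0): p = 1.000000.
Step 5: alpha = 0.05. fail to reject H0.

tau_b = -0.0667 (C=7, D=8), p = 1.000000, fail to reject H0.


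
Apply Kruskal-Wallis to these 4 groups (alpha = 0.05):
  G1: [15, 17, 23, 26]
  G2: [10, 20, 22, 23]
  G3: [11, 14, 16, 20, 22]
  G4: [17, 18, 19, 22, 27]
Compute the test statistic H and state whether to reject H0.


Step 1: Combine all N = 18 observations and assign midranks.
sorted (value, group, rank): (10,G2,1), (11,G3,2), (14,G3,3), (15,G1,4), (16,G3,5), (17,G1,6.5), (17,G4,6.5), (18,G4,8), (19,G4,9), (20,G2,10.5), (20,G3,10.5), (22,G2,13), (22,G3,13), (22,G4,13), (23,G1,15.5), (23,G2,15.5), (26,G1,17), (27,G4,18)
Step 2: Sum ranks within each group.
R_1 = 43 (n_1 = 4)
R_2 = 40 (n_2 = 4)
R_3 = 33.5 (n_3 = 5)
R_4 = 54.5 (n_4 = 5)
Step 3: H = 12/(N(N+1)) * sum(R_i^2/n_i) - 3(N+1)
     = 12/(18*19) * (43^2/4 + 40^2/4 + 33.5^2/5 + 54.5^2/5) - 3*19
     = 0.035088 * 1680.75 - 57
     = 1.973684.
Step 4: Ties present; correction factor C = 1 - 42/(18^3 - 18) = 0.992776. Corrected H = 1.973684 / 0.992776 = 1.988046.
Step 5: Under H0, H ~ chi^2(3); p-value = 0.574892.
Step 6: alpha = 0.05. fail to reject H0.

H = 1.9880, df = 3, p = 0.574892, fail to reject H0.


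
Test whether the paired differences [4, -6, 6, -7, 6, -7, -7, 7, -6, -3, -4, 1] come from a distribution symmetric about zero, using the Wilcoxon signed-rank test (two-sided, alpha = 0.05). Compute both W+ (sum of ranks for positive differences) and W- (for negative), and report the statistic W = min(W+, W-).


Step 1: Drop any zero differences (none here) and take |d_i|.
|d| = [4, 6, 6, 7, 6, 7, 7, 7, 6, 3, 4, 1]
Step 2: Midrank |d_i| (ties get averaged ranks).
ranks: |4|->3.5, |6|->6.5, |6|->6.5, |7|->10.5, |6|->6.5, |7|->10.5, |7|->10.5, |7|->10.5, |6|->6.5, |3|->2, |4|->3.5, |1|->1
Step 3: Attach original signs; sum ranks with positive sign and with negative sign.
W+ = 3.5 + 6.5 + 6.5 + 10.5 + 1 = 28
W- = 6.5 + 10.5 + 10.5 + 10.5 + 6.5 + 2 + 3.5 = 50
(Check: W+ + W- = 78 should equal n(n+1)/2 = 78.)
Step 4: Test statistic W = min(W+, W-) = 28.
Step 5: Ties in |d|, so use the tie-corrected normal approximation.
        E[W] = n(n+1)/4 = 12*13/4 = 39.
        Tie groups: |d|=4 (t=2), |d|=6 (t=4), |d|=7 (t=4); sum(t^3 - t) = 126.
        Var[W] = n(n+1)(2n+1)/24 - sum(t^3-t)/48 = 3900/24 - 126/48 = 159.875.
        z = (W - E[W]) / sqrt(Var[W]) = (28 - 39) / 12.6442 = -0.8700.
        Two-sided p = 2*Phi(z) = 0.384319.
Step 6: alpha = 0.05. fail to reject H0.

W+ = 28, W- = 50, W = min = 28, p = 0.384319, fail to reject H0.


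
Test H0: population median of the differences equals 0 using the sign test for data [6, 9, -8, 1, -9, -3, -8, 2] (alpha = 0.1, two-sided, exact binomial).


Step 1: Discard zero differences. Original n = 8; n_eff = number of nonzero differences = 8.
Nonzero differences (with sign): +6, +9, -8, +1, -9, -3, -8, +2
Step 2: Count signs: positive = 4, negative = 4.
Step 3: Under H0: P(positive) = 0.5, so the number of positives S ~ Bin(8, 0.5).
Step 4: Two-sided exact p-value = sum of Bin(8,0.5) probabilities at or below the observed probability = 1.000000.
Step 5: alpha = 0.1. fail to reject H0.

n_eff = 8, pos = 4, neg = 4, p = 1.000000, fail to reject H0.


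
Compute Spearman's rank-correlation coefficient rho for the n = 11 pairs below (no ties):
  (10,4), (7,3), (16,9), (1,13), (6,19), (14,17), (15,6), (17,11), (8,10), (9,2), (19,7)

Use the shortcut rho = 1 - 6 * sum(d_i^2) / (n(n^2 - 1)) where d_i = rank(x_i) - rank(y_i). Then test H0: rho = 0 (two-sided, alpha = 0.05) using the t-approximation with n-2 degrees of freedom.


Step 1: Rank x and y separately (midranks; no ties here).
rank(x): 10->6, 7->3, 16->9, 1->1, 6->2, 14->7, 15->8, 17->10, 8->4, 9->5, 19->11
rank(y): 4->3, 3->2, 9->6, 13->9, 19->11, 17->10, 6->4, 11->8, 10->7, 2->1, 7->5
Step 2: d_i = R_x(i) - R_y(i); compute d_i^2.
  (6-3)^2=9, (3-2)^2=1, (9-6)^2=9, (1-9)^2=64, (2-11)^2=81, (7-10)^2=9, (8-4)^2=16, (10-8)^2=4, (4-7)^2=9, (5-1)^2=16, (11-5)^2=36
sum(d^2) = 254.
Step 3: rho = 1 - 6*254 / (11*(11^2 - 1)) = 1 - 1524/1320 = -0.154545.
Step 4: Under H0, t = rho * sqrt((n-2)/(1-rho^2)) = -0.4693 ~ t(9).
Step 5: Two-sided p-value from the t-distribution with 9 df = 0.650034.
Step 6: alpha = 0.05. fail to reject H0.

rho = -0.1545, p = 0.650034, fail to reject H0 at alpha = 0.05.


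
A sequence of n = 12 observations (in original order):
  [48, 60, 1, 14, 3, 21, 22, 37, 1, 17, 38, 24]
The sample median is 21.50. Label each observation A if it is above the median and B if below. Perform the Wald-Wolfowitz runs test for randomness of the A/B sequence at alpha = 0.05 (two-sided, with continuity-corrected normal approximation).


Step 1: Compute median = 21.50; label A = above, B = below.
Labels in order: AABBBBAABBAA  (n_A = 6, n_B = 6)
Step 2: Count runs R = 5.
Step 3: Under H0 (random ordering), E[R] = 2*n_A*n_B/(n_A+n_B) + 1 = 2*6*6/12 + 1 = 7.0000.
        Var[R] = 2*n_A*n_B*(2*n_A*n_B - n_A - n_B) / ((n_A+n_B)^2 * (n_A+n_B-1)) = 4320/1584 = 2.7273.
        SD[R] = 1.6514.
Step 4: Continuity-corrected z = (R + 0.5 - E[R]) / SD[R] = (5 + 0.5 - 7.0000) / 1.6514 = -0.9083.
Step 5: Two-sided p-value via normal approximation = 2*(1 - Phi(|z|)) = 0.363722.
Step 6: alpha = 0.05. fail to reject H0.

R = 5, z = -0.9083, p = 0.363722, fail to reject H0.


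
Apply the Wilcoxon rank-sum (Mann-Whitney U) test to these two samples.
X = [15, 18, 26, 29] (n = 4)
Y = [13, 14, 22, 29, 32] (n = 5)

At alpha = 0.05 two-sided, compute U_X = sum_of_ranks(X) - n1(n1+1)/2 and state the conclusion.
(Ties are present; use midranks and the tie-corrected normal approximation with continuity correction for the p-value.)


Step 1: Combine and sort all 9 observations; assign midranks.
sorted (value, group): (13,Y), (14,Y), (15,X), (18,X), (22,Y), (26,X), (29,X), (29,Y), (32,Y)
ranks: 13->1, 14->2, 15->3, 18->4, 22->5, 26->6, 29->7.5, 29->7.5, 32->9
Step 2: Rank sum for X: R1 = 3 + 4 + 6 + 7.5 = 20.5.
Step 3: U_X = R1 - n1(n1+1)/2 = 20.5 - 4*5/2 = 20.5 - 10 = 10.5.
       U_Y = n1*n2 - U_X = 20 - 10.5 = 9.5.
Step 4: Ties are present, so use the tie-corrected normal approximation (with continuity correction) for the p-value.
Step 5: p-value = 1.000000; compare to alpha = 0.05. fail to reject H0.

U_X = 10.5, p = 1.000000, fail to reject H0 at alpha = 0.05.


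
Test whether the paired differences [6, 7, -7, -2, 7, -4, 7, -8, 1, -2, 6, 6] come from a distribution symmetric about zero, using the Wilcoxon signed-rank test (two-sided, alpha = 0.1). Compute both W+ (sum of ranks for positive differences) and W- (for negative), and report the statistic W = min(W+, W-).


Step 1: Drop any zero differences (none here) and take |d_i|.
|d| = [6, 7, 7, 2, 7, 4, 7, 8, 1, 2, 6, 6]
Step 2: Midrank |d_i| (ties get averaged ranks).
ranks: |6|->6, |7|->9.5, |7|->9.5, |2|->2.5, |7|->9.5, |4|->4, |7|->9.5, |8|->12, |1|->1, |2|->2.5, |6|->6, |6|->6
Step 3: Attach original signs; sum ranks with positive sign and with negative sign.
W+ = 6 + 9.5 + 9.5 + 9.5 + 1 + 6 + 6 = 47.5
W- = 9.5 + 2.5 + 4 + 12 + 2.5 = 30.5
(Check: W+ + W- = 78 should equal n(n+1)/2 = 78.)
Step 4: Test statistic W = min(W+, W-) = 30.5.
Step 5: Ties in |d|, so use the tie-corrected normal approximation.
        E[W] = n(n+1)/4 = 12*13/4 = 39.
        Tie groups: |d|=2 (t=2), |d|=6 (t=3), |d|=7 (t=4); sum(t^3 - t) = 90.
        Var[W] = n(n+1)(2n+1)/24 - sum(t^3-t)/48 = 3900/24 - 90/48 = 160.625.
        z = (W - E[W]) / sqrt(Var[W]) = (30.5 - 39) / 12.6738 = -0.6707.
        Two-sided p = 2*Phi(z) = 0.502427.
Step 6: alpha = 0.1. fail to reject H0.

W+ = 47.5, W- = 30.5, W = min = 30.5, p = 0.502427, fail to reject H0.


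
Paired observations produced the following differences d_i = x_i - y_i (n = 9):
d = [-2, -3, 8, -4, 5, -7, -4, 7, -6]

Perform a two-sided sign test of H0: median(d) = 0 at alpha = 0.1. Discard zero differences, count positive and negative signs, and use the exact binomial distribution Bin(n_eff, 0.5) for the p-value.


Step 1: Discard zero differences. Original n = 9; n_eff = number of nonzero differences = 9.
Nonzero differences (with sign): -2, -3, +8, -4, +5, -7, -4, +7, -6
Step 2: Count signs: positive = 3, negative = 6.
Step 3: Under H0: P(positive) = 0.5, so the number of positives S ~ Bin(9, 0.5).
Step 4: Two-sided exact p-value = sum of Bin(9,0.5) probabilities at or below the observed probability = 0.507812.
Step 5: alpha = 0.1. fail to reject H0.

n_eff = 9, pos = 3, neg = 6, p = 0.507812, fail to reject H0.


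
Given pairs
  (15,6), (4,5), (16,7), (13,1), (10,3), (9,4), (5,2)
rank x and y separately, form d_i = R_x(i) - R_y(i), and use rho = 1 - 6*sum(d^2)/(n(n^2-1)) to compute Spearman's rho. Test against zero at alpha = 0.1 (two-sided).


Step 1: Rank x and y separately (midranks; no ties here).
rank(x): 15->6, 4->1, 16->7, 13->5, 10->4, 9->3, 5->2
rank(y): 6->6, 5->5, 7->7, 1->1, 3->3, 4->4, 2->2
Step 2: d_i = R_x(i) - R_y(i); compute d_i^2.
  (6-6)^2=0, (1-5)^2=16, (7-7)^2=0, (5-1)^2=16, (4-3)^2=1, (3-4)^2=1, (2-2)^2=0
sum(d^2) = 34.
Step 3: rho = 1 - 6*34 / (7*(7^2 - 1)) = 1 - 204/336 = 0.392857.
Step 4: Under H0, t = rho * sqrt((n-2)/(1-rho^2)) = 0.9553 ~ t(5).
Step 5: Two-sided p-value from the t-distribution with 5 df = 0.383317.
Step 6: alpha = 0.1. fail to reject H0.

rho = 0.3929, p = 0.383317, fail to reject H0 at alpha = 0.1.


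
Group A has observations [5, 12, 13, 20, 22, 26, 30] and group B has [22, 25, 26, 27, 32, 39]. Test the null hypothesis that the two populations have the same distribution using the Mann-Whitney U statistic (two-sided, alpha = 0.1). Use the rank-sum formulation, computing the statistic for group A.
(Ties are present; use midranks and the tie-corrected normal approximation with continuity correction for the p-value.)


Step 1: Combine and sort all 13 observations; assign midranks.
sorted (value, group): (5,X), (12,X), (13,X), (20,X), (22,X), (22,Y), (25,Y), (26,X), (26,Y), (27,Y), (30,X), (32,Y), (39,Y)
ranks: 5->1, 12->2, 13->3, 20->4, 22->5.5, 22->5.5, 25->7, 26->8.5, 26->8.5, 27->10, 30->11, 32->12, 39->13
Step 2: Rank sum for X: R1 = 1 + 2 + 3 + 4 + 5.5 + 8.5 + 11 = 35.
Step 3: U_X = R1 - n1(n1+1)/2 = 35 - 7*8/2 = 35 - 28 = 7.
       U_Y = n1*n2 - U_X = 42 - 7 = 35.
Step 4: Ties are present, so use the tie-corrected normal approximation (with continuity correction) for the p-value.
Step 5: p-value = 0.053126; compare to alpha = 0.1. reject H0.

U_X = 7, p = 0.053126, reject H0 at alpha = 0.1.


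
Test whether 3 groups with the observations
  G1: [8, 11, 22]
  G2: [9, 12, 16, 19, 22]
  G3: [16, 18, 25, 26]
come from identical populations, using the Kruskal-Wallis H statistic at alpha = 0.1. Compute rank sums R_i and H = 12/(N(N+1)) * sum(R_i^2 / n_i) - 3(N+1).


Step 1: Combine all N = 12 observations and assign midranks.
sorted (value, group, rank): (8,G1,1), (9,G2,2), (11,G1,3), (12,G2,4), (16,G2,5.5), (16,G3,5.5), (18,G3,7), (19,G2,8), (22,G1,9.5), (22,G2,9.5), (25,G3,11), (26,G3,12)
Step 2: Sum ranks within each group.
R_1 = 13.5 (n_1 = 3)
R_2 = 29 (n_2 = 5)
R_3 = 35.5 (n_3 = 4)
Step 3: H = 12/(N(N+1)) * sum(R_i^2/n_i) - 3(N+1)
     = 12/(12*13) * (13.5^2/3 + 29^2/5 + 35.5^2/4) - 3*13
     = 0.076923 * 544.013 - 39
     = 2.847115.
Step 4: Ties present; correction factor C = 1 - 12/(12^3 - 12) = 0.993007. Corrected H = 2.847115 / 0.993007 = 2.867165.
Step 5: Under H0, H ~ chi^2(2); p-value = 0.238453.
Step 6: alpha = 0.1. fail to reject H0.

H = 2.8672, df = 2, p = 0.238453, fail to reject H0.


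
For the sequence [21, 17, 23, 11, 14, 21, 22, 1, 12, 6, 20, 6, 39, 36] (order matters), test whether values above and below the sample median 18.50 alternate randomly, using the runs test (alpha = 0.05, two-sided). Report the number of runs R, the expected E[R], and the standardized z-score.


Step 1: Compute median = 18.50; label A = above, B = below.
Labels in order: ABABBAABBBABAA  (n_A = 7, n_B = 7)
Step 2: Count runs R = 9.
Step 3: Under H0 (random ordering), E[R] = 2*n_A*n_B/(n_A+n_B) + 1 = 2*7*7/14 + 1 = 8.0000.
        Var[R] = 2*n_A*n_B*(2*n_A*n_B - n_A - n_B) / ((n_A+n_B)^2 * (n_A+n_B-1)) = 8232/2548 = 3.2308.
        SD[R] = 1.7974.
Step 4: Continuity-corrected z = (R - 0.5 - E[R]) / SD[R] = (9 - 0.5 - 8.0000) / 1.7974 = 0.2782.
Step 5: Two-sided p-value via normal approximation = 2*(1 - Phi(|z|)) = 0.780879.
Step 6: alpha = 0.05. fail to reject H0.

R = 9, z = 0.2782, p = 0.780879, fail to reject H0.


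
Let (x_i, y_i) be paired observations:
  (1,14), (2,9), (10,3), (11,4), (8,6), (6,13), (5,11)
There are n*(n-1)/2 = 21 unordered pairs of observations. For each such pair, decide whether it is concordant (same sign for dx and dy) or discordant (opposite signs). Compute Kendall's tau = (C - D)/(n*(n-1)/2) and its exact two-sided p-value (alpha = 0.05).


Step 1: Enumerate the 21 unordered pairs (i,j) with i<j and classify each by sign(x_j-x_i) * sign(y_j-y_i).
  (1,2):dx=+1,dy=-5->D; (1,3):dx=+9,dy=-11->D; (1,4):dx=+10,dy=-10->D; (1,5):dx=+7,dy=-8->D
  (1,6):dx=+5,dy=-1->D; (1,7):dx=+4,dy=-3->D; (2,3):dx=+8,dy=-6->D; (2,4):dx=+9,dy=-5->D
  (2,5):dx=+6,dy=-3->D; (2,6):dx=+4,dy=+4->C; (2,7):dx=+3,dy=+2->C; (3,4):dx=+1,dy=+1->C
  (3,5):dx=-2,dy=+3->D; (3,6):dx=-4,dy=+10->D; (3,7):dx=-5,dy=+8->D; (4,5):dx=-3,dy=+2->D
  (4,6):dx=-5,dy=+9->D; (4,7):dx=-6,dy=+7->D; (5,6):dx=-2,dy=+7->D; (5,7):dx=-3,dy=+5->D
  (6,7):dx=-1,dy=-2->C
Step 2: C = 4, D = 17, total pairs = 21.
Step 3: tau = (C - D)/(n(n-1)/2) = (4 - 17)/21 = -0.619048.
Step 4: Exact two-sided p-value (enumerate n! = 5040 permutations of y under H0): p = 0.069048.
Step 5: alpha = 0.05. fail to reject H0.

tau_b = -0.6190 (C=4, D=17), p = 0.069048, fail to reject H0.


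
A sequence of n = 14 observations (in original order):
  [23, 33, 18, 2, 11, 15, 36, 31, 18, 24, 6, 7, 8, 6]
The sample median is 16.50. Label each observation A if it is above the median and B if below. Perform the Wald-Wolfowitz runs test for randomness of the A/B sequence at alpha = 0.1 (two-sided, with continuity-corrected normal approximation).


Step 1: Compute median = 16.50; label A = above, B = below.
Labels in order: AAABBBAAAABBBB  (n_A = 7, n_B = 7)
Step 2: Count runs R = 4.
Step 3: Under H0 (random ordering), E[R] = 2*n_A*n_B/(n_A+n_B) + 1 = 2*7*7/14 + 1 = 8.0000.
        Var[R] = 2*n_A*n_B*(2*n_A*n_B - n_A - n_B) / ((n_A+n_B)^2 * (n_A+n_B-1)) = 8232/2548 = 3.2308.
        SD[R] = 1.7974.
Step 4: Continuity-corrected z = (R + 0.5 - E[R]) / SD[R] = (4 + 0.5 - 8.0000) / 1.7974 = -1.9472.
Step 5: Two-sided p-value via normal approximation = 2*(1 - Phi(|z|)) = 0.051508.
Step 6: alpha = 0.1. reject H0.

R = 4, z = -1.9472, p = 0.051508, reject H0.


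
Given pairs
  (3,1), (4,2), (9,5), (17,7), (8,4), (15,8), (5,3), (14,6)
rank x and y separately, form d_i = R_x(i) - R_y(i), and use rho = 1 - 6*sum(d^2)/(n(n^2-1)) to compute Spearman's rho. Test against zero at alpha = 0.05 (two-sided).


Step 1: Rank x and y separately (midranks; no ties here).
rank(x): 3->1, 4->2, 9->5, 17->8, 8->4, 15->7, 5->3, 14->6
rank(y): 1->1, 2->2, 5->5, 7->7, 4->4, 8->8, 3->3, 6->6
Step 2: d_i = R_x(i) - R_y(i); compute d_i^2.
  (1-1)^2=0, (2-2)^2=0, (5-5)^2=0, (8-7)^2=1, (4-4)^2=0, (7-8)^2=1, (3-3)^2=0, (6-6)^2=0
sum(d^2) = 2.
Step 3: rho = 1 - 6*2 / (8*(8^2 - 1)) = 1 - 12/504 = 0.976190.
Step 4: Under H0, t = rho * sqrt((n-2)/(1-rho^2)) = 11.0235 ~ t(6).
Step 5: Two-sided p-value from the t-distribution with 6 df = 0.000033.
Step 6: alpha = 0.05. reject H0.

rho = 0.9762, p = 0.000033, reject H0 at alpha = 0.05.


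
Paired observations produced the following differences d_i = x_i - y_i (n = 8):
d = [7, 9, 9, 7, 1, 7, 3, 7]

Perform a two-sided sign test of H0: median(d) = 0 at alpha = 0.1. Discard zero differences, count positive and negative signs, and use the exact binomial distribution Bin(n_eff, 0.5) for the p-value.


Step 1: Discard zero differences. Original n = 8; n_eff = number of nonzero differences = 8.
Nonzero differences (with sign): +7, +9, +9, +7, +1, +7, +3, +7
Step 2: Count signs: positive = 8, negative = 0.
Step 3: Under H0: P(positive) = 0.5, so the number of positives S ~ Bin(8, 0.5).
Step 4: Two-sided exact p-value = sum of Bin(8,0.5) probabilities at or below the observed probability = 0.007812.
Step 5: alpha = 0.1. reject H0.

n_eff = 8, pos = 8, neg = 0, p = 0.007812, reject H0.


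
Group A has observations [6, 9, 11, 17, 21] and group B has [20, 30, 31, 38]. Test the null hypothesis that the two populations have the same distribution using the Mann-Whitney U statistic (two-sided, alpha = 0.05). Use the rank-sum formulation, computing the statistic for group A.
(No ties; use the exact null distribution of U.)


Step 1: Combine and sort all 9 observations; assign midranks.
sorted (value, group): (6,X), (9,X), (11,X), (17,X), (20,Y), (21,X), (30,Y), (31,Y), (38,Y)
ranks: 6->1, 9->2, 11->3, 17->4, 20->5, 21->6, 30->7, 31->8, 38->9
Step 2: Rank sum for X: R1 = 1 + 2 + 3 + 4 + 6 = 16.
Step 3: U_X = R1 - n1(n1+1)/2 = 16 - 5*6/2 = 16 - 15 = 1.
       U_Y = n1*n2 - U_X = 20 - 1 = 19.
Step 4: No ties, so the exact null distribution of U (based on enumerating the C(9,5) = 126 equally likely rank assignments) gives the two-sided p-value.
Step 5: p-value = 0.031746; compare to alpha = 0.05. reject H0.

U_X = 1, p = 0.031746, reject H0 at alpha = 0.05.


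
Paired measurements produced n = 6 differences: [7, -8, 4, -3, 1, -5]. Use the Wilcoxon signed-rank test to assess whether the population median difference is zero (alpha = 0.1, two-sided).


Step 1: Drop any zero differences (none here) and take |d_i|.
|d| = [7, 8, 4, 3, 1, 5]
Step 2: Midrank |d_i| (ties get averaged ranks).
ranks: |7|->5, |8|->6, |4|->3, |3|->2, |1|->1, |5|->4
Step 3: Attach original signs; sum ranks with positive sign and with negative sign.
W+ = 5 + 3 + 1 = 9
W- = 6 + 2 + 4 = 12
(Check: W+ + W- = 21 should equal n(n+1)/2 = 21.)
Step 4: Test statistic W = min(W+, W-) = 9.
Step 5: No ties, so the exact null distribution over the 2^6 = 64 sign assignments gives the two-sided p-value = 0.843750.
Step 6: alpha = 0.1. fail to reject H0.

W+ = 9, W- = 12, W = min = 9, p = 0.843750, fail to reject H0.


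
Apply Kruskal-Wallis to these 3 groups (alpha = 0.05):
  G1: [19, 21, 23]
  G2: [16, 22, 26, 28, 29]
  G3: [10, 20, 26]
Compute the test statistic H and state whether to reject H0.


Step 1: Combine all N = 11 observations and assign midranks.
sorted (value, group, rank): (10,G3,1), (16,G2,2), (19,G1,3), (20,G3,4), (21,G1,5), (22,G2,6), (23,G1,7), (26,G2,8.5), (26,G3,8.5), (28,G2,10), (29,G2,11)
Step 2: Sum ranks within each group.
R_1 = 15 (n_1 = 3)
R_2 = 37.5 (n_2 = 5)
R_3 = 13.5 (n_3 = 3)
Step 3: H = 12/(N(N+1)) * sum(R_i^2/n_i) - 3(N+1)
     = 12/(11*12) * (15^2/3 + 37.5^2/5 + 13.5^2/3) - 3*12
     = 0.090909 * 417 - 36
     = 1.909091.
Step 4: Ties present; correction factor C = 1 - 6/(11^3 - 11) = 0.995455. Corrected H = 1.909091 / 0.995455 = 1.917808.
Step 5: Under H0, H ~ chi^2(2); p-value = 0.383313.
Step 6: alpha = 0.05. fail to reject H0.

H = 1.9178, df = 2, p = 0.383313, fail to reject H0.


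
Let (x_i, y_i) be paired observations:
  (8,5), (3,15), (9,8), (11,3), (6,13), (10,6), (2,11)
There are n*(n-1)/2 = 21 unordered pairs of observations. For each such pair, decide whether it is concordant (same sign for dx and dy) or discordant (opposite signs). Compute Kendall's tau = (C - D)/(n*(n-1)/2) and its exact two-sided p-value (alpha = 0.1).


Step 1: Enumerate the 21 unordered pairs (i,j) with i<j and classify each by sign(x_j-x_i) * sign(y_j-y_i).
  (1,2):dx=-5,dy=+10->D; (1,3):dx=+1,dy=+3->C; (1,4):dx=+3,dy=-2->D; (1,5):dx=-2,dy=+8->D
  (1,6):dx=+2,dy=+1->C; (1,7):dx=-6,dy=+6->D; (2,3):dx=+6,dy=-7->D; (2,4):dx=+8,dy=-12->D
  (2,5):dx=+3,dy=-2->D; (2,6):dx=+7,dy=-9->D; (2,7):dx=-1,dy=-4->C; (3,4):dx=+2,dy=-5->D
  (3,5):dx=-3,dy=+5->D; (3,6):dx=+1,dy=-2->D; (3,7):dx=-7,dy=+3->D; (4,5):dx=-5,dy=+10->D
  (4,6):dx=-1,dy=+3->D; (4,7):dx=-9,dy=+8->D; (5,6):dx=+4,dy=-7->D; (5,7):dx=-4,dy=-2->C
  (6,7):dx=-8,dy=+5->D
Step 2: C = 4, D = 17, total pairs = 21.
Step 3: tau = (C - D)/(n(n-1)/2) = (4 - 17)/21 = -0.619048.
Step 4: Exact two-sided p-value (enumerate n! = 5040 permutations of y under H0): p = 0.069048.
Step 5: alpha = 0.1. reject H0.

tau_b = -0.6190 (C=4, D=17), p = 0.069048, reject H0.


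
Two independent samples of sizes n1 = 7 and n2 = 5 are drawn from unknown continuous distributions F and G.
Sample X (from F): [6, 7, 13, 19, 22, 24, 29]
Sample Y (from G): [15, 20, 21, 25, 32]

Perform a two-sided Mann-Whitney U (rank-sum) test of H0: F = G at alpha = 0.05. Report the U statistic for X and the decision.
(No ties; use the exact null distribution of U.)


Step 1: Combine and sort all 12 observations; assign midranks.
sorted (value, group): (6,X), (7,X), (13,X), (15,Y), (19,X), (20,Y), (21,Y), (22,X), (24,X), (25,Y), (29,X), (32,Y)
ranks: 6->1, 7->2, 13->3, 15->4, 19->5, 20->6, 21->7, 22->8, 24->9, 25->10, 29->11, 32->12
Step 2: Rank sum for X: R1 = 1 + 2 + 3 + 5 + 8 + 9 + 11 = 39.
Step 3: U_X = R1 - n1(n1+1)/2 = 39 - 7*8/2 = 39 - 28 = 11.
       U_Y = n1*n2 - U_X = 35 - 11 = 24.
Step 4: No ties, so the exact null distribution of U (based on enumerating the C(12,7) = 792 equally likely rank assignments) gives the two-sided p-value.
Step 5: p-value = 0.343434; compare to alpha = 0.05. fail to reject H0.

U_X = 11, p = 0.343434, fail to reject H0 at alpha = 0.05.


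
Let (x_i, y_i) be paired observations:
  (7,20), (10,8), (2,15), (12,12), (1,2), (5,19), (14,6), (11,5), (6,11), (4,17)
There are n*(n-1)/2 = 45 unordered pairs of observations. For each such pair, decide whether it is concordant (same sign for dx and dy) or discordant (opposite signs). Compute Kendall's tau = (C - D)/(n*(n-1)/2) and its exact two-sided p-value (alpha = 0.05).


Step 1: Enumerate the 45 unordered pairs (i,j) with i<j and classify each by sign(x_j-x_i) * sign(y_j-y_i).
  (1,2):dx=+3,dy=-12->D; (1,3):dx=-5,dy=-5->C; (1,4):dx=+5,dy=-8->D; (1,5):dx=-6,dy=-18->C
  (1,6):dx=-2,dy=-1->C; (1,7):dx=+7,dy=-14->D; (1,8):dx=+4,dy=-15->D; (1,9):dx=-1,dy=-9->C
  (1,10):dx=-3,dy=-3->C; (2,3):dx=-8,dy=+7->D; (2,4):dx=+2,dy=+4->C; (2,5):dx=-9,dy=-6->C
  (2,6):dx=-5,dy=+11->D; (2,7):dx=+4,dy=-2->D; (2,8):dx=+1,dy=-3->D; (2,9):dx=-4,dy=+3->D
  (2,10):dx=-6,dy=+9->D; (3,4):dx=+10,dy=-3->D; (3,5):dx=-1,dy=-13->C; (3,6):dx=+3,dy=+4->C
  (3,7):dx=+12,dy=-9->D; (3,8):dx=+9,dy=-10->D; (3,9):dx=+4,dy=-4->D; (3,10):dx=+2,dy=+2->C
  (4,5):dx=-11,dy=-10->C; (4,6):dx=-7,dy=+7->D; (4,7):dx=+2,dy=-6->D; (4,8):dx=-1,dy=-7->C
  (4,9):dx=-6,dy=-1->C; (4,10):dx=-8,dy=+5->D; (5,6):dx=+4,dy=+17->C; (5,7):dx=+13,dy=+4->C
  (5,8):dx=+10,dy=+3->C; (5,9):dx=+5,dy=+9->C; (5,10):dx=+3,dy=+15->C; (6,7):dx=+9,dy=-13->D
  (6,8):dx=+6,dy=-14->D; (6,9):dx=+1,dy=-8->D; (6,10):dx=-1,dy=-2->C; (7,8):dx=-3,dy=-1->C
  (7,9):dx=-8,dy=+5->D; (7,10):dx=-10,dy=+11->D; (8,9):dx=-5,dy=+6->D; (8,10):dx=-7,dy=+12->D
  (9,10):dx=-2,dy=+6->D
Step 2: C = 20, D = 25, total pairs = 45.
Step 3: tau = (C - D)/(n(n-1)/2) = (20 - 25)/45 = -0.111111.
Step 4: Exact two-sided p-value (enumerate n! = 3628800 permutations of y under H0): p = 0.727490.
Step 5: alpha = 0.05. fail to reject H0.

tau_b = -0.1111 (C=20, D=25), p = 0.727490, fail to reject H0.


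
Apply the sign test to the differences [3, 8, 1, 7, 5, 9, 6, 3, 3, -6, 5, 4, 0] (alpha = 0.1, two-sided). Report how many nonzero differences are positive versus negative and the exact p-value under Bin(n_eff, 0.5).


Step 1: Discard zero differences. Original n = 13; n_eff = number of nonzero differences = 12.
Nonzero differences (with sign): +3, +8, +1, +7, +5, +9, +6, +3, +3, -6, +5, +4
Step 2: Count signs: positive = 11, negative = 1.
Step 3: Under H0: P(positive) = 0.5, so the number of positives S ~ Bin(12, 0.5).
Step 4: Two-sided exact p-value = sum of Bin(12,0.5) probabilities at or below the observed probability = 0.006348.
Step 5: alpha = 0.1. reject H0.

n_eff = 12, pos = 11, neg = 1, p = 0.006348, reject H0.


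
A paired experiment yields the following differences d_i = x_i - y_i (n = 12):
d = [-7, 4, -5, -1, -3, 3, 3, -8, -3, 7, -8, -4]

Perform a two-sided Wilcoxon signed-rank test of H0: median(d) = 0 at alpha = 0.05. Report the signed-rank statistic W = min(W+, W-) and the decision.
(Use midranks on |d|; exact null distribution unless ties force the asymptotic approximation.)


Step 1: Drop any zero differences (none here) and take |d_i|.
|d| = [7, 4, 5, 1, 3, 3, 3, 8, 3, 7, 8, 4]
Step 2: Midrank |d_i| (ties get averaged ranks).
ranks: |7|->9.5, |4|->6.5, |5|->8, |1|->1, |3|->3.5, |3|->3.5, |3|->3.5, |8|->11.5, |3|->3.5, |7|->9.5, |8|->11.5, |4|->6.5
Step 3: Attach original signs; sum ranks with positive sign and with negative sign.
W+ = 6.5 + 3.5 + 3.5 + 9.5 = 23
W- = 9.5 + 8 + 1 + 3.5 + 11.5 + 3.5 + 11.5 + 6.5 = 55
(Check: W+ + W- = 78 should equal n(n+1)/2 = 78.)
Step 4: Test statistic W = min(W+, W-) = 23.
Step 5: Ties in |d|, so use the tie-corrected normal approximation.
        E[W] = n(n+1)/4 = 12*13/4 = 39.
        Tie groups: |d|=3 (t=4), |d|=4 (t=2), |d|=7 (t=2), |d|=8 (t=2); sum(t^3 - t) = 78.
        Var[W] = n(n+1)(2n+1)/24 - sum(t^3-t)/48 = 3900/24 - 78/48 = 160.875.
        z = (W - E[W]) / sqrt(Var[W]) = (23 - 39) / 12.6837 = -1.2615.
        Two-sided p = 2*Phi(z) = 0.207141.
Step 6: alpha = 0.05. fail to reject H0.

W+ = 23, W- = 55, W = min = 23, p = 0.207141, fail to reject H0.
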